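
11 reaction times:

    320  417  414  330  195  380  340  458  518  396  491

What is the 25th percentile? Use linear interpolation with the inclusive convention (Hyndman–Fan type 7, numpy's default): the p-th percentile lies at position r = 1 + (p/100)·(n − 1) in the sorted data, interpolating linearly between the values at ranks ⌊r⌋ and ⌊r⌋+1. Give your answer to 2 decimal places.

Sorted: 195, 320, 330, 340, 380, 396, 414, 417, 458, 491, 518.
n = 11.
r = 1 + (25/100)·(11 − 1) = 1 + 2.5 = 3.5.
Rank 3 is 330 and rank 4 is 340.
Interpolate: 330 + 0.5·(340 − 330) = 330 + 0.5·10 = 335.

335.00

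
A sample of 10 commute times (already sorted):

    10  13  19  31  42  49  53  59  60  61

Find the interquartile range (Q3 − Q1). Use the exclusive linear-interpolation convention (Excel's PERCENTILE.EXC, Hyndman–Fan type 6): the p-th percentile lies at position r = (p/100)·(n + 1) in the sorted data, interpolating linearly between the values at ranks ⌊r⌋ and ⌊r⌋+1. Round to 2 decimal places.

n = 10.
P25: r = 2.75; ranks 2–3 are 13, 19; interpolating gives 17.5.
P75: r = 8.25; ranks 8–9 are 59, 60; interpolating gives 59.25.
Difference: 59.25 − 17.5 = 41.75.

41.75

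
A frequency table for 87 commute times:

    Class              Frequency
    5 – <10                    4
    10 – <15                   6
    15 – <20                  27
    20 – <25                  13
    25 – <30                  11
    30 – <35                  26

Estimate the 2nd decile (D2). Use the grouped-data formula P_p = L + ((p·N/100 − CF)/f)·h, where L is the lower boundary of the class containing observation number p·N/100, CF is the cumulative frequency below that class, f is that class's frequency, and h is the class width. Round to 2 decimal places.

16.37

N = 87; target position k = 20/100 · 87 = 17.4.
Cumulative frequencies: 4, 10, 37, 50, 61, 87.
Observation 17.4 falls in the class 15 – <20.
L = 15, CF = 10, f = 27, h = 5.
P20 = 15 + ((17.4 − 10)/27)·5 = 15 + 1.37037 = 16.3704.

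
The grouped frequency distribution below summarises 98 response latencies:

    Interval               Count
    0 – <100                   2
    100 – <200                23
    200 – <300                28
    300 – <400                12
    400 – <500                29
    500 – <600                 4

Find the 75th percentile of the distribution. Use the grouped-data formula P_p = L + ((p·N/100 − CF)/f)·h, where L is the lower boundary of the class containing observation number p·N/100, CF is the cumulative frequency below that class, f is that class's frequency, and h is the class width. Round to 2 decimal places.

429.31

N = 98; target position k = 75/100 · 98 = 73.5.
Cumulative frequencies: 2, 25, 53, 65, 94, 98.
Observation 73.5 falls in the class 400 – <500.
L = 400, CF = 65, f = 29, h = 100.
P75 = 400 + ((73.5 − 65)/29)·100 = 400 + 29.3103 = 429.31.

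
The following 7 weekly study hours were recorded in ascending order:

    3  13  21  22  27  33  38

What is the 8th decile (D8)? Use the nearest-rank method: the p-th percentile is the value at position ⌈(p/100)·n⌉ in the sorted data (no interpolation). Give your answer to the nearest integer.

33

n = 7.
Position = ⌈80/100 · 7⌉ = ⌈5.6⌉ = 6.
The value at rank 6 is 33.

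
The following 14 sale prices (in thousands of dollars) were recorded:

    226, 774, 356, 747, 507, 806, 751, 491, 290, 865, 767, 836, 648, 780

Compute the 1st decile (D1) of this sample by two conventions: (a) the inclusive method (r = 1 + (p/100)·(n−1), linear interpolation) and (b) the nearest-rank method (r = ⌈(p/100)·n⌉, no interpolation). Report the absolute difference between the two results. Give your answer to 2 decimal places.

Sorted: 226, 290, 356, 491, 507, 648, 747, 751, 767, 774, 780, 806, 836, 865.
n = 14.
(a) r = 2.3; between ranks 2 (290) and 3 (356): 309.8.
(b) the nearest-rank method: rank 2 → 290.
|309.8 − 290| = 19.8.

19.80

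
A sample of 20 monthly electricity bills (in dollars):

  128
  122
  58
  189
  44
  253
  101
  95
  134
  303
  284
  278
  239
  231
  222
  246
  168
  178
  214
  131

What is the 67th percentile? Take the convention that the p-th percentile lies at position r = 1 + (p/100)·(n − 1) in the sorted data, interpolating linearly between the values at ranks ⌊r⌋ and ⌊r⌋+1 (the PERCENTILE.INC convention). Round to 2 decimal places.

Sorted: 44, 58, 95, 101, 122, 128, 131, 134, 168, 178, 189, 214, 222, 231, 239, 246, 253, 278, 284, 303.
n = 20.
r = 1 + (67/100)·(20 − 1) = 1 + 12.73 = 13.73.
Rank 13 is 222 and rank 14 is 231.
Interpolate: 222 + 0.73·(231 − 222) = 222 + 0.73·9 = 228.57.

228.57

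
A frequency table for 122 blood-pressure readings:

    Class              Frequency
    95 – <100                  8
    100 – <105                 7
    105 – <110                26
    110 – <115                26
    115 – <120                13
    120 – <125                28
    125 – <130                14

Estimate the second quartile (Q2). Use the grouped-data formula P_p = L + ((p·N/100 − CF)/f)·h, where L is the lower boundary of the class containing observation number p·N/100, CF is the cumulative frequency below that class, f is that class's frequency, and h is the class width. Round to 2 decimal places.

113.85

N = 122; target position k = 50/100 · 122 = 61.
Cumulative frequencies: 8, 15, 41, 67, 80, 108, 122.
Observation 61 falls in the class 110 – <115.
L = 110, CF = 41, f = 26, h = 5.
P50 = 110 + ((61 − 41)/26)·5 = 110 + 3.84615 = 113.846.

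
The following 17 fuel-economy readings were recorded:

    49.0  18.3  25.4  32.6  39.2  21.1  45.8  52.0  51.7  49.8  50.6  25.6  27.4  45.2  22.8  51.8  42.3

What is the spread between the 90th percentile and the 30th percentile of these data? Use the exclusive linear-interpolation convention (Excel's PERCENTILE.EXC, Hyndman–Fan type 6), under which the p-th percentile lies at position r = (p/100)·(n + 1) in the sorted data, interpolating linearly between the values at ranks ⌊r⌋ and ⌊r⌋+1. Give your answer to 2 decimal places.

25.52

Sorted: 18.3, 21.1, 22.8, 25.4, 25.6, 27.4, 32.6, 39.2, 42.3, 45.2, 45.8, 49.0, 49.8, 50.6, 51.7, 51.8, 52.0.
n = 17.
P30: r = 5.4; ranks 5–6 are 25.6, 27.4; interpolating gives 26.32.
P90: r = 16.2; ranks 16–17 are 51.8, 52.0; interpolating gives 51.84.
Difference: 51.84 − 26.32 = 25.52.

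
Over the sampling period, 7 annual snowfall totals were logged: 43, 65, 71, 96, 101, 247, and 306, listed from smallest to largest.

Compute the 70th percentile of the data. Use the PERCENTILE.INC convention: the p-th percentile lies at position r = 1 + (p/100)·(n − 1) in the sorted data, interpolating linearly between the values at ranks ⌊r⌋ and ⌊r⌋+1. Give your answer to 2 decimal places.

130.20

n = 7.
r = 1 + (70/100)·(7 − 1) = 1 + 4.2 = 5.2.
Rank 5 is 101 and rank 6 is 247.
Interpolate: 101 + 0.2·(247 − 101) = 101 + 0.2·146 = 130.2.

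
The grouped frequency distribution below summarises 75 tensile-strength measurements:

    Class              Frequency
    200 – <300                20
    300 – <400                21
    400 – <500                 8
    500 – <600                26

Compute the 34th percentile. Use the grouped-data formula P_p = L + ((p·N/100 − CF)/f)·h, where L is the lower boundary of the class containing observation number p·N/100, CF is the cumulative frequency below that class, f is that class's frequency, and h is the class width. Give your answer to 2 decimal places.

326.19

N = 75; target position k = 34/100 · 75 = 25.5.
Cumulative frequencies: 20, 41, 49, 75.
Observation 25.5 falls in the class 300 – <400.
L = 300, CF = 20, f = 21, h = 100.
P34 = 300 + ((25.5 − 20)/21)·100 = 300 + 26.1905 = 326.19.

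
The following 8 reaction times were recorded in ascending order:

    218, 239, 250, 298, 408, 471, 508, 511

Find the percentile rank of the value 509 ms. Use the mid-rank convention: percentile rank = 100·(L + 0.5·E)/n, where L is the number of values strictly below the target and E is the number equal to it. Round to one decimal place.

Count below 509: L = 7; count equal: E = 0; n = 8.
Percentile rank = 100·(7 + 0.5·0)/8 = 100·7/8 = 87.5.

87.5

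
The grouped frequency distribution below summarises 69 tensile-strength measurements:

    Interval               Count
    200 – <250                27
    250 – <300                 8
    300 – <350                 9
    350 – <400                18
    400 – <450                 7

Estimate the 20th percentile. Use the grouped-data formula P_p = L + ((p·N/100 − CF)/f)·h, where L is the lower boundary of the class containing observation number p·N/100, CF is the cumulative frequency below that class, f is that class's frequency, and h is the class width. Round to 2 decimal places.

225.56

N = 69; target position k = 20/100 · 69 = 13.8.
Cumulative frequencies: 27, 35, 44, 62, 69.
Observation 13.8 falls in the class 200 – <250.
L = 200, CF = 0, f = 27, h = 50.
P20 = 200 + ((13.8 − 0)/27)·50 = 200 + 25.5556 = 225.556.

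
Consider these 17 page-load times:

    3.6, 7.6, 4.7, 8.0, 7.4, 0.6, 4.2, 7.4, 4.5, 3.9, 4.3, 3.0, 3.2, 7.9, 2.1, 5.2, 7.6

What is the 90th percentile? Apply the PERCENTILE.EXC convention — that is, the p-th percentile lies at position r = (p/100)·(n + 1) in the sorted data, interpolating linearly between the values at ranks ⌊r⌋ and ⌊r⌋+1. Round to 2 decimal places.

Sorted: 0.6, 2.1, 3.0, 3.2, 3.6, 3.9, 4.2, 4.3, 4.5, 4.7, 5.2, 7.4, 7.4, 7.6, 7.6, 7.9, 8.0.
n = 17.
r = (90/100)·(17 + 1) = 16.2.
Rank 16 is 7.9 and rank 17 is 8.0.
Interpolate: 7.9 + 0.2·(8.0 − 7.9) = 7.9 + 0.2·0.1 = 7.92.

7.92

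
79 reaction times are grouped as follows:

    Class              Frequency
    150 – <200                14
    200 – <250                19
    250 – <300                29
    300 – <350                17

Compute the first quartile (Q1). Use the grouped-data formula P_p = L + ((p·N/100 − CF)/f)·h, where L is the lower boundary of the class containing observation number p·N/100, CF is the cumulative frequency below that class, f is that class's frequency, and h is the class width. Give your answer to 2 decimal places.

N = 79; target position k = 25/100 · 79 = 19.75.
Cumulative frequencies: 14, 33, 62, 79.
Observation 19.75 falls in the class 200 – <250.
L = 200, CF = 14, f = 19, h = 50.
P25 = 200 + ((19.75 − 14)/19)·50 = 200 + 15.1316 = 215.132.

215.13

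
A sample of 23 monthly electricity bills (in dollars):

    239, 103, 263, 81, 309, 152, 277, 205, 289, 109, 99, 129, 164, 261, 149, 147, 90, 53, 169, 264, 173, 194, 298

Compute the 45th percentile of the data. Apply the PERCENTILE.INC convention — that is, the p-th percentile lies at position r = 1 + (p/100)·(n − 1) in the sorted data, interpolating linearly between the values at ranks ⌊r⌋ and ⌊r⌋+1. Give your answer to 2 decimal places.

Sorted: 53, 81, 90, 99, 103, 109, 129, 147, 149, 152, 164, 169, 173, 194, 205, 239, 261, 263, 264, 277, 289, 298, 309.
n = 23.
r = 1 + (45/100)·(23 − 1) = 1 + 9.9 = 10.9.
Rank 10 is 152 and rank 11 is 164.
Interpolate: 152 + 0.9·(164 − 152) = 152 + 0.9·12 = 162.8.

162.80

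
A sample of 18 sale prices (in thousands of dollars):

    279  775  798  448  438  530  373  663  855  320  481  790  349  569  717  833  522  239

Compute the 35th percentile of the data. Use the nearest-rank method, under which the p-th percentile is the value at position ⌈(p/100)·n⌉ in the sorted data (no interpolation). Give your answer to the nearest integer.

448

Sorted: 239, 279, 320, 349, 373, 438, 448, 481, 522, 530, 569, 663, 717, 775, 790, 798, 833, 855.
n = 18.
Position = ⌈35/100 · 18⌉ = ⌈6.3⌉ = 7.
The value at rank 7 is 448.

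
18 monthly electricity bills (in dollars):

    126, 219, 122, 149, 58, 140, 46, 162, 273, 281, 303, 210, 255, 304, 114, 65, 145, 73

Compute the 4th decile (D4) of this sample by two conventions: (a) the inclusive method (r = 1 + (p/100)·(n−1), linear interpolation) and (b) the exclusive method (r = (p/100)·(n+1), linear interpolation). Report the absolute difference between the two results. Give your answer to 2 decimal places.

Sorted: 46, 58, 65, 73, 114, 122, 126, 140, 145, 149, 162, 210, 219, 255, 273, 281, 303, 304.
n = 18.
(a) r = 7.8; between ranks 7 (126) and 8 (140): 137.2.
(b) r = 7.6; between ranks 7 (126) and 8 (140): 134.4.
|137.2 − 134.4| = 2.8.

2.80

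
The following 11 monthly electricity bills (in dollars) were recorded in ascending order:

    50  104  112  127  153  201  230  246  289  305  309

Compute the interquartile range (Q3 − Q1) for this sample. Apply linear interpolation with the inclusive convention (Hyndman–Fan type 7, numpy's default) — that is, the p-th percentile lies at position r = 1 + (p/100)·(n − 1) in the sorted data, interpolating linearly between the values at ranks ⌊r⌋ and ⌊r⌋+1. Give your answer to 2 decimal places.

148.00

n = 11.
P25: r = 3.5; ranks 3–4 are 112, 127; interpolating gives 119.5.
P75: r = 8.5; ranks 8–9 are 246, 289; interpolating gives 267.5.
Difference: 267.5 − 119.5 = 148.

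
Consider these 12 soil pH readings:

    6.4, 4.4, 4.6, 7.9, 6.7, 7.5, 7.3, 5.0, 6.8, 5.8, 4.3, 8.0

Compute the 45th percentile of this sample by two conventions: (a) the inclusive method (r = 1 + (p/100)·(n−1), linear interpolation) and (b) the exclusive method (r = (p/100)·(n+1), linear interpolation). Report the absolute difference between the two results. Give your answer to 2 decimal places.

Sorted: 4.3, 4.4, 4.6, 5.0, 5.8, 6.4, 6.7, 6.8, 7.3, 7.5, 7.9, 8.0.
n = 12.
(a) r = 5.95; between ranks 5 (5.8) and 6 (6.4): 6.37.
(b) r = 5.85; between ranks 5 (5.8) and 6 (6.4): 6.31.
|6.37 − 6.31| = 0.06.

0.06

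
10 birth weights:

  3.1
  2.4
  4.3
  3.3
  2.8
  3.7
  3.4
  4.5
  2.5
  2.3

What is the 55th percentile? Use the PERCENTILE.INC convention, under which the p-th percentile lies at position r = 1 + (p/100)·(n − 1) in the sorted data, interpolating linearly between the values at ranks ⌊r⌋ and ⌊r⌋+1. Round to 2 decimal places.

3.29

Sorted: 2.3, 2.4, 2.5, 2.8, 3.1, 3.3, 3.4, 3.7, 4.3, 4.5.
n = 10.
r = 1 + (55/100)·(10 − 1) = 1 + 4.95 = 5.95.
Rank 5 is 3.1 and rank 6 is 3.3.
Interpolate: 3.1 + 0.95·(3.3 − 3.1) = 3.1 + 0.95·0.2 = 3.29.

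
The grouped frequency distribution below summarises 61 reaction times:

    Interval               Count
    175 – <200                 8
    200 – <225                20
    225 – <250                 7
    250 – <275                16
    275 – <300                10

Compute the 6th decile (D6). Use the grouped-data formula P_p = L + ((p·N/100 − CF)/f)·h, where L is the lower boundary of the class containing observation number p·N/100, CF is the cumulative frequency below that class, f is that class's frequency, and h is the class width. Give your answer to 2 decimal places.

252.50

N = 61; target position k = 60/100 · 61 = 36.6.
Cumulative frequencies: 8, 28, 35, 51, 61.
Observation 36.6 falls in the class 250 – <275.
L = 250, CF = 35, f = 16, h = 25.
P60 = 250 + ((36.6 − 35)/16)·25 = 250 + 2.5 = 252.5.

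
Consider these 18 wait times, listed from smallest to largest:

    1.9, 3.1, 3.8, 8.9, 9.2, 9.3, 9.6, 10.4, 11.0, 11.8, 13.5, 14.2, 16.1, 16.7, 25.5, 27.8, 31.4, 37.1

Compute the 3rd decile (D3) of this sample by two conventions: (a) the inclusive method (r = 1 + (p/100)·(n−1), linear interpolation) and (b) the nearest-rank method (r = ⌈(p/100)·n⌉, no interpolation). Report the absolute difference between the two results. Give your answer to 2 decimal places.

0.03

n = 18.
(a) r = 6.1; between ranks 6 (9.3) and 7 (9.6): 9.33.
(b) the nearest-rank method: rank 6 → 9.3.
|9.33 − 9.3| = 0.03.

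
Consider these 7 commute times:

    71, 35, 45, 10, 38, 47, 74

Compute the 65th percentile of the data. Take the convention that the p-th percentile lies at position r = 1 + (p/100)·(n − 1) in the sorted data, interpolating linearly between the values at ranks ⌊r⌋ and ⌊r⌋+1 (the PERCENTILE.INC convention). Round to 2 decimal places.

46.80

Sorted: 10, 35, 38, 45, 47, 71, 74.
n = 7.
r = 1 + (65/100)·(7 − 1) = 1 + 3.9 = 4.9.
Rank 4 is 45 and rank 5 is 47.
Interpolate: 45 + 0.9·(47 − 45) = 45 + 0.9·2 = 46.8.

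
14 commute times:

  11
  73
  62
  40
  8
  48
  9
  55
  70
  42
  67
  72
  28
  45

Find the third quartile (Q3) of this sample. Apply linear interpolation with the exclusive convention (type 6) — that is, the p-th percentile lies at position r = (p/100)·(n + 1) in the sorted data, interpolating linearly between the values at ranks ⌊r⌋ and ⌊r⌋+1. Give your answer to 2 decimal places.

67.75

Sorted: 8, 9, 11, 28, 40, 42, 45, 48, 55, 62, 67, 70, 72, 73.
n = 14.
r = (75/100)·(14 + 1) = 11.25.
Rank 11 is 67 and rank 12 is 70.
Interpolate: 67 + 0.25·(70 − 67) = 67 + 0.25·3 = 67.75.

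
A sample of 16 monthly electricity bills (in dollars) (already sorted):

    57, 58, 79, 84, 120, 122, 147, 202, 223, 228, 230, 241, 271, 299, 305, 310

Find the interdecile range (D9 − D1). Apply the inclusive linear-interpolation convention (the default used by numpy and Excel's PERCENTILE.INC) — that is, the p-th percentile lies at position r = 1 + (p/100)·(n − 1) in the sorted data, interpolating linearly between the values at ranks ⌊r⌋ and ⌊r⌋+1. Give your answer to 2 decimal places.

n = 16.
P10: r = 2.5; ranks 2–3 are 58, 79; interpolating gives 68.5.
P90: r = 14.5; ranks 14–15 are 299, 305; interpolating gives 302.
Difference: 302 − 68.5 = 233.5.

233.50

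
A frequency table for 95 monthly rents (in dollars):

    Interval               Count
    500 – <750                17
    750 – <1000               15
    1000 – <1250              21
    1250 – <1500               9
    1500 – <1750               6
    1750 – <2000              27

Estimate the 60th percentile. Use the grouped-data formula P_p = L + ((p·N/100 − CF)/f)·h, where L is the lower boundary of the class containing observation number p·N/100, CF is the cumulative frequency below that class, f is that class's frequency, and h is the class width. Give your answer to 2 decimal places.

N = 95; target position k = 60/100 · 95 = 57.
Cumulative frequencies: 17, 32, 53, 62, 68, 95.
Observation 57 falls in the class 1250 – <1500.
L = 1250, CF = 53, f = 9, h = 250.
P60 = 1250 + ((57 − 53)/9)·250 = 1250 + 111.111 = 1361.11.

1361.11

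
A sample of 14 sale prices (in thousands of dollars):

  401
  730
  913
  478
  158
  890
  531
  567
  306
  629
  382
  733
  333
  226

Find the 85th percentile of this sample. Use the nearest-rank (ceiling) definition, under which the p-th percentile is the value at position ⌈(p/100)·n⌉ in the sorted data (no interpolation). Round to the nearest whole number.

733

Sorted: 158, 226, 306, 333, 382, 401, 478, 531, 567, 629, 730, 733, 890, 913.
n = 14.
Position = ⌈85/100 · 14⌉ = ⌈11.9⌉ = 12.
The value at rank 12 is 733.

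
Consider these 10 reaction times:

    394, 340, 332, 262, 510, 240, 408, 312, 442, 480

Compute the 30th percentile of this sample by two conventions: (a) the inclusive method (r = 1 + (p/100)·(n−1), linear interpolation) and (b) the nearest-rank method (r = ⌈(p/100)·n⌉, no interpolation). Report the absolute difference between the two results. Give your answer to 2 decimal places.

Sorted: 240, 262, 312, 332, 340, 394, 408, 442, 480, 510.
n = 10.
(a) r = 3.7; between ranks 3 (312) and 4 (332): 326.
(b) the nearest-rank method: rank 3 → 312.
|326 − 312| = 14.

14.00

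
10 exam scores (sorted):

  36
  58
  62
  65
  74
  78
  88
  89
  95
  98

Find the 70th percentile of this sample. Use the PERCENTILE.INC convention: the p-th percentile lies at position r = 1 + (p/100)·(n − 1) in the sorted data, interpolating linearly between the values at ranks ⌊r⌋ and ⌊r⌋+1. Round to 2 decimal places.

88.30

n = 10.
r = 1 + (70/100)·(10 − 1) = 1 + 6.3 = 7.3.
Rank 7 is 88 and rank 8 is 89.
Interpolate: 88 + 0.3·(89 − 88) = 88 + 0.3·1 = 88.3.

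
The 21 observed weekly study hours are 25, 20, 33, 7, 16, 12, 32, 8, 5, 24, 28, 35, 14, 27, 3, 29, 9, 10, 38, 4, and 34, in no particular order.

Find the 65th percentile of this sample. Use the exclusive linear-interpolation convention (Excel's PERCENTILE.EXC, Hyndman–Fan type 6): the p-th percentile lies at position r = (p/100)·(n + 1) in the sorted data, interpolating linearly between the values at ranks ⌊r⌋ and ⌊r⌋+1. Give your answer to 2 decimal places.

Sorted: 3, 4, 5, 7, 8, 9, 10, 12, 14, 16, 20, 24, 25, 27, 28, 29, 32, 33, 34, 35, 38.
n = 21.
r = (65/100)·(21 + 1) = 14.3.
Rank 14 is 27 and rank 15 is 28.
Interpolate: 27 + 0.3·(28 − 27) = 27 + 0.3·1 = 27.3.

27.30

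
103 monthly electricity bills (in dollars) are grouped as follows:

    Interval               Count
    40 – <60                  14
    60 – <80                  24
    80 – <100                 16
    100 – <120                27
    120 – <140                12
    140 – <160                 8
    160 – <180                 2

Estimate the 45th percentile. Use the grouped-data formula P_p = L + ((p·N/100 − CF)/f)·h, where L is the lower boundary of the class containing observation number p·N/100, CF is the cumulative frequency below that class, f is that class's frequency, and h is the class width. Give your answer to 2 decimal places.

90.44

N = 103; target position k = 45/100 · 103 = 46.35.
Cumulative frequencies: 14, 38, 54, 81, 93, 101, 103.
Observation 46.35 falls in the class 80 – <100.
L = 80, CF = 38, f = 16, h = 20.
P45 = 80 + ((46.35 − 38)/16)·20 = 80 + 10.4375 = 90.4375.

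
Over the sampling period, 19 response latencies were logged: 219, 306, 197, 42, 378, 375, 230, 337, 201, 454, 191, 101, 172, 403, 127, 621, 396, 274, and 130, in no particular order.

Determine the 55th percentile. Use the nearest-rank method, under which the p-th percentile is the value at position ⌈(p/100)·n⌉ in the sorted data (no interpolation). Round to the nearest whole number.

274

Sorted: 42, 101, 127, 130, 172, 191, 197, 201, 219, 230, 274, 306, 337, 375, 378, 396, 403, 454, 621.
n = 19.
Position = ⌈55/100 · 19⌉ = ⌈10.45⌉ = 11.
The value at rank 11 is 274.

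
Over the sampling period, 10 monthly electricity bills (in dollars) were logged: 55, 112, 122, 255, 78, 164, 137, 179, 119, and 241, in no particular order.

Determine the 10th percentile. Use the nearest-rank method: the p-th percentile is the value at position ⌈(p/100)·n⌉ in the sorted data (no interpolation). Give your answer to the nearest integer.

Sorted: 55, 78, 112, 119, 122, 137, 164, 179, 241, 255.
n = 10.
Position = ⌈10/100 · 10⌉ = ⌈1⌉ = 1.
The value at rank 1 is 55.

55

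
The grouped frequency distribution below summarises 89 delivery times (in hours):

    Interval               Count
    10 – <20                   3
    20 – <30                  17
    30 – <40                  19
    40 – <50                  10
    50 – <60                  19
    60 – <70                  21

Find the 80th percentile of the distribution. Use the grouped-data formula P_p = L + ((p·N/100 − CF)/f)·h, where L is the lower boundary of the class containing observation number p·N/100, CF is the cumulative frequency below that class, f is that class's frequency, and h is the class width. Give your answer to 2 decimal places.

61.52

N = 89; target position k = 80/100 · 89 = 71.2.
Cumulative frequencies: 3, 20, 39, 49, 68, 89.
Observation 71.2 falls in the class 60 – <70.
L = 60, CF = 68, f = 21, h = 10.
P80 = 60 + ((71.2 − 68)/21)·10 = 60 + 1.52381 = 61.5238.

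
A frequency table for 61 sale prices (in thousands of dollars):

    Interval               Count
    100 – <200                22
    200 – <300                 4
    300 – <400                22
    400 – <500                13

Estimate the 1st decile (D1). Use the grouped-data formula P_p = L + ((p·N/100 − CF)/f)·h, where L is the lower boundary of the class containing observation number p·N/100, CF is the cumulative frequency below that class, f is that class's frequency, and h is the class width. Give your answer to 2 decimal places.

127.73

N = 61; target position k = 10/100 · 61 = 6.1.
Cumulative frequencies: 22, 26, 48, 61.
Observation 6.1 falls in the class 100 – <200.
L = 100, CF = 0, f = 22, h = 100.
P10 = 100 + ((6.1 − 0)/22)·100 = 100 + 27.7273 = 127.727.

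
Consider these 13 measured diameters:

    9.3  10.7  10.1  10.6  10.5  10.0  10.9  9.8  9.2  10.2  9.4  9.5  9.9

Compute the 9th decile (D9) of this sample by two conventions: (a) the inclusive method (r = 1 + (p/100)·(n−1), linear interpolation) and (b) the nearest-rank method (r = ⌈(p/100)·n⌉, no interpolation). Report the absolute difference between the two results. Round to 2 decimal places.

Sorted: 9.2, 9.3, 9.4, 9.5, 9.8, 9.9, 10.0, 10.1, 10.2, 10.5, 10.6, 10.7, 10.9.
n = 13.
(a) r = 11.8; between ranks 11 (10.6) and 12 (10.7): 10.68.
(b) the nearest-rank method: rank 12 → 10.7.
|10.68 − 10.7| = 0.02.

0.02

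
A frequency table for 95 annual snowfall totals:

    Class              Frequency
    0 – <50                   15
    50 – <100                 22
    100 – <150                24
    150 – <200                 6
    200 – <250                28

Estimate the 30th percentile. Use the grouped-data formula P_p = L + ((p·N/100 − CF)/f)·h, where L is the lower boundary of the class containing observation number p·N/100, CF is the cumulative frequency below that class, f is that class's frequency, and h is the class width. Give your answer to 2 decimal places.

80.68

N = 95; target position k = 30/100 · 95 = 28.5.
Cumulative frequencies: 15, 37, 61, 67, 95.
Observation 28.5 falls in the class 50 – <100.
L = 50, CF = 15, f = 22, h = 50.
P30 = 50 + ((28.5 − 15)/22)·50 = 50 + 30.6818 = 80.6818.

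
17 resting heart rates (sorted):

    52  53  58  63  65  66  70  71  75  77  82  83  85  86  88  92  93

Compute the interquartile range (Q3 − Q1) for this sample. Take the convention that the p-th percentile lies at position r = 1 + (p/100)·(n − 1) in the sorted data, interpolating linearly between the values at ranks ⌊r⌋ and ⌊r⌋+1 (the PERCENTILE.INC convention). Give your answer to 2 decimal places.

20.00

n = 17.
P25: r = 5 (integer) → 65.
P75: r = 13 (integer) → 85.
Difference: 85 − 65 = 20.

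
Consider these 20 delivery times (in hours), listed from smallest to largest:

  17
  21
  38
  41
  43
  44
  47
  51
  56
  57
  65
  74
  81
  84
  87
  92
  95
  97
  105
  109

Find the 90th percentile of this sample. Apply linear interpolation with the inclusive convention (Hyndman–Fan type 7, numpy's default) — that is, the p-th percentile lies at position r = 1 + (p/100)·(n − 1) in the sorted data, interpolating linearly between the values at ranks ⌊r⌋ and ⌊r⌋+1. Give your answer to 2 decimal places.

97.80

n = 20.
r = 1 + (90/100)·(20 − 1) = 1 + 17.1 = 18.1.
Rank 18 is 97 and rank 19 is 105.
Interpolate: 97 + 0.1·(105 − 97) = 97 + 0.1·8 = 97.8.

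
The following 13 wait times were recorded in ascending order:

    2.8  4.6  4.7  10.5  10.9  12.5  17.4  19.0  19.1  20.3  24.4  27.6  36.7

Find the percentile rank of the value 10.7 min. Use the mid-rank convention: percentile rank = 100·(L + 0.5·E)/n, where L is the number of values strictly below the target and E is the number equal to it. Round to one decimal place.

Count below 10.7: L = 4; count equal: E = 0; n = 13.
Percentile rank = 100·(4 + 0.5·0)/13 = 100·4/13 = 30.77.

30.8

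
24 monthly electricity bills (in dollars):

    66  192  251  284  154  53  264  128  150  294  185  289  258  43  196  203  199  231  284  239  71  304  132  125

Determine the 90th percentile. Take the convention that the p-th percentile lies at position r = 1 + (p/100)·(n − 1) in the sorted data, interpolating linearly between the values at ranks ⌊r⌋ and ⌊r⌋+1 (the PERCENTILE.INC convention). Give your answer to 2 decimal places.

Sorted: 43, 53, 66, 71, 125, 128, 132, 150, 154, 185, 192, 196, 199, 203, 231, 239, 251, 258, 264, 284, 284, 289, 294, 304.
n = 24.
r = 1 + (90/100)·(24 − 1) = 1 + 20.7 = 21.7.
Rank 21 is 284 and rank 22 is 289.
Interpolate: 284 + 0.7·(289 − 284) = 284 + 0.7·5 = 287.5.

287.50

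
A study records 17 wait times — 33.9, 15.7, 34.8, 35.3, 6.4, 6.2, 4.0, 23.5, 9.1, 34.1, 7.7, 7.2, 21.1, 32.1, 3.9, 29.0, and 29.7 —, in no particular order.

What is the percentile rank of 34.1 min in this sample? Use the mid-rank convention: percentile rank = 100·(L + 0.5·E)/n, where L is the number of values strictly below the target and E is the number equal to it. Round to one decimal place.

85.3

Sorted: 3.9, 4.0, 6.2, 6.4, 7.2, 7.7, 9.1, 15.7, 21.1, 23.5, 29.0, 29.7, 32.1, 33.9, 34.1, 34.8, 35.3.
Count below 34.1: L = 14; count equal: E = 1; n = 17.
Percentile rank = 100·(14 + 0.5·1)/17 = 100·14.5/17 = 85.29.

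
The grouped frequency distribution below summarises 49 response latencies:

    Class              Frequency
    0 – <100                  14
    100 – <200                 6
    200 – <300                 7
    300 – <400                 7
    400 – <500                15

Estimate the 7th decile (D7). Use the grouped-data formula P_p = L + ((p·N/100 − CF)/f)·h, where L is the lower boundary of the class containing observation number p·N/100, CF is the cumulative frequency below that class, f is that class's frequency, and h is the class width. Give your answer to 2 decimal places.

402.00

N = 49; target position k = 70/100 · 49 = 34.3.
Cumulative frequencies: 14, 20, 27, 34, 49.
Observation 34.3 falls in the class 400 – <500.
L = 400, CF = 34, f = 15, h = 100.
P70 = 400 + ((34.3 − 34)/15)·100 = 400 + 2 = 402.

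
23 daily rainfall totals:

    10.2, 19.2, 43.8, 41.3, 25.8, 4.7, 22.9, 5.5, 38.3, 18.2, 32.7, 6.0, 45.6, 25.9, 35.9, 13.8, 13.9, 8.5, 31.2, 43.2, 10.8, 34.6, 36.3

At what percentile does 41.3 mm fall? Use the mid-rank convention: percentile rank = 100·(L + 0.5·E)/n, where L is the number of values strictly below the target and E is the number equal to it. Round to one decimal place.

Sorted: 4.7, 5.5, 6.0, 8.5, 10.2, 10.8, 13.8, 13.9, 18.2, 19.2, 22.9, 25.8, 25.9, 31.2, 32.7, 34.6, 35.9, 36.3, 38.3, 41.3, 43.2, 43.8, 45.6.
Count below 41.3: L = 19; count equal: E = 1; n = 23.
Percentile rank = 100·(19 + 0.5·1)/23 = 100·19.5/23 = 84.78.

84.8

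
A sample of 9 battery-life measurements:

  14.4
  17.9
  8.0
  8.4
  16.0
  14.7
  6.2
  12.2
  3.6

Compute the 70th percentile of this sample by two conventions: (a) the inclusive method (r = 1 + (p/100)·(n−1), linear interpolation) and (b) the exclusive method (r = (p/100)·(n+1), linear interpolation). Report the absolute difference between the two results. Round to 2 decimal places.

0.12

Sorted: 3.6, 6.2, 8.0, 8.4, 12.2, 14.4, 14.7, 16.0, 17.9.
n = 9.
(a) r = 6.6; between ranks 6 (14.4) and 7 (14.7): 14.58.
(b) r = 7 → value at rank 7 = 14.7.
|14.58 − 14.7| = 0.12.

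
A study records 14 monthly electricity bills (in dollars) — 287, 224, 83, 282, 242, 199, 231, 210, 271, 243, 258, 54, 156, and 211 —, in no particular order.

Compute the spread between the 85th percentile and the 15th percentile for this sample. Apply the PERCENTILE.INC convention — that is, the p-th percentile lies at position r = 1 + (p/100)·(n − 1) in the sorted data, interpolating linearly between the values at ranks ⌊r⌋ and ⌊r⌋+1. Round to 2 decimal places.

Sorted: 54, 83, 156, 199, 210, 211, 224, 231, 242, 243, 258, 271, 282, 287.
n = 14.
P15: r = 2.95; ranks 2–3 are 83, 156; interpolating gives 152.35.
P85: r = 12.05; ranks 12–13 are 271, 282; interpolating gives 271.55.
Difference: 271.55 − 152.35 = 119.2.

119.20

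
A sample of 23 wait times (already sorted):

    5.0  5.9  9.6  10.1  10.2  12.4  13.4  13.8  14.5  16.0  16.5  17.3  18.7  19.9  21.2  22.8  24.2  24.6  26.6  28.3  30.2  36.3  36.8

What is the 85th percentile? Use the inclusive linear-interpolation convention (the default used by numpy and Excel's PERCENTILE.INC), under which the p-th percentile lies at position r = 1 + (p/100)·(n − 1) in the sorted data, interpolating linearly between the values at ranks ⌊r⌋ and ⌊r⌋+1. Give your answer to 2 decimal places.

27.79

n = 23.
r = 1 + (85/100)·(23 − 1) = 1 + 18.7 = 19.7.
Rank 19 is 26.6 and rank 20 is 28.3.
Interpolate: 26.6 + 0.7·(28.3 − 26.6) = 26.6 + 0.7·1.7 = 27.79.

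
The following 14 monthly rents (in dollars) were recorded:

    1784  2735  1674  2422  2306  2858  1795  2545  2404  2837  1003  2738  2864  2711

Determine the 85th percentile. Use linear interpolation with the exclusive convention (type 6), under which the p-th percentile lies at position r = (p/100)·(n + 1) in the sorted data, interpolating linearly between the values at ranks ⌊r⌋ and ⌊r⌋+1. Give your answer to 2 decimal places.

Sorted: 1003, 1674, 1784, 1795, 2306, 2404, 2422, 2545, 2711, 2735, 2738, 2837, 2858, 2864.
n = 14.
r = (85/100)·(14 + 1) = 12.75.
Rank 12 is 2837 and rank 13 is 2858.
Interpolate: 2837 + 0.75·(2858 − 2837) = 2837 + 0.75·21 = 2852.75.

2852.75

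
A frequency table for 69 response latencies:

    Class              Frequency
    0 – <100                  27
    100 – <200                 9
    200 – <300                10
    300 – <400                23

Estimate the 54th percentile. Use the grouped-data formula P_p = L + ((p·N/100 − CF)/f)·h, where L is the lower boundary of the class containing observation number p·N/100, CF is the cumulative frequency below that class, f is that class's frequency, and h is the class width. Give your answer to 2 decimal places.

N = 69; target position k = 54/100 · 69 = 37.26.
Cumulative frequencies: 27, 36, 46, 69.
Observation 37.26 falls in the class 200 – <300.
L = 200, CF = 36, f = 10, h = 100.
P54 = 200 + ((37.26 − 36)/10)·100 = 200 + 12.6 = 212.6.

212.60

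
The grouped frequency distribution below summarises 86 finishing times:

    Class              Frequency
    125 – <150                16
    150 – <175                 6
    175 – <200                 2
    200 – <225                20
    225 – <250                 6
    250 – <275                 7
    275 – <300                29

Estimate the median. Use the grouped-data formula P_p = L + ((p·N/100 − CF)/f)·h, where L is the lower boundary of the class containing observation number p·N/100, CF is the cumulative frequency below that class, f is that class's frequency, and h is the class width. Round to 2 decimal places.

N = 86; target position k = 50/100 · 86 = 43.
Cumulative frequencies: 16, 22, 24, 44, 50, 57, 86.
Observation 43 falls in the class 200 – <225.
L = 200, CF = 24, f = 20, h = 25.
P50 = 200 + ((43 − 24)/20)·25 = 200 + 23.75 = 223.75.

223.75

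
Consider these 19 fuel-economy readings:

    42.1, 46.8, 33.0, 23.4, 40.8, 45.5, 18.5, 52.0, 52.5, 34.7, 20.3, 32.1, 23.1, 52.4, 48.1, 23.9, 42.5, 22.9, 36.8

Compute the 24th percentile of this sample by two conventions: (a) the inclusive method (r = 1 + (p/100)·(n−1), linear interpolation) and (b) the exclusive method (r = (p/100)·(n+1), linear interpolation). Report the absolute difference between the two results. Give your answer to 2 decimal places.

Sorted: 18.5, 20.3, 22.9, 23.1, 23.4, 23.9, 32.1, 33.0, 34.7, 36.8, 40.8, 42.1, 42.5, 45.5, 46.8, 48.1, 52.0, 52.4, 52.5.
n = 19.
(a) r = 5.32; between ranks 5 (23.4) and 6 (23.9): 23.56.
(b) r = 4.8; between ranks 4 (23.1) and 5 (23.4): 23.34.
|23.56 − 23.34| = 0.22.

0.22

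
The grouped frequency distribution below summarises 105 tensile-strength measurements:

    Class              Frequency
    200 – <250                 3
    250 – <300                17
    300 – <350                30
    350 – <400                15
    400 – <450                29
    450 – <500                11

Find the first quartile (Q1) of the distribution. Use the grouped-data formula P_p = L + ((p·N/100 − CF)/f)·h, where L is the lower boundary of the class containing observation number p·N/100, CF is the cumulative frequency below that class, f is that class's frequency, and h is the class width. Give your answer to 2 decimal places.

N = 105; target position k = 25/100 · 105 = 26.25.
Cumulative frequencies: 3, 20, 50, 65, 94, 105.
Observation 26.25 falls in the class 300 – <350.
L = 300, CF = 20, f = 30, h = 50.
P25 = 300 + ((26.25 − 20)/30)·50 = 300 + 10.4167 = 310.417.

310.42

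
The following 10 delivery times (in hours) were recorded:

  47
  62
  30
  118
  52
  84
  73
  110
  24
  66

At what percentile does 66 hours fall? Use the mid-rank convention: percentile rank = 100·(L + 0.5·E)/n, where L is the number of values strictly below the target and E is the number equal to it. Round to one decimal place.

Sorted: 24, 30, 47, 52, 62, 66, 73, 84, 110, 118.
Count below 66: L = 5; count equal: E = 1; n = 10.
Percentile rank = 100·(5 + 0.5·1)/10 = 100·5.5/10 = 55.

55.0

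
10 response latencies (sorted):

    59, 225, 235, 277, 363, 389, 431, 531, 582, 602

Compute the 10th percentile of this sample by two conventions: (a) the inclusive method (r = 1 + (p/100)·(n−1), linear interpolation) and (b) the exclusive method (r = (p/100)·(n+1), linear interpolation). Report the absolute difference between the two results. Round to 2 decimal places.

132.80

n = 10.
(a) r = 1.9; between ranks 1 (59) and 2 (225): 208.4.
(b) r = 1.1; between ranks 1 (59) and 2 (225): 75.6.
|208.4 − 75.6| = 132.8.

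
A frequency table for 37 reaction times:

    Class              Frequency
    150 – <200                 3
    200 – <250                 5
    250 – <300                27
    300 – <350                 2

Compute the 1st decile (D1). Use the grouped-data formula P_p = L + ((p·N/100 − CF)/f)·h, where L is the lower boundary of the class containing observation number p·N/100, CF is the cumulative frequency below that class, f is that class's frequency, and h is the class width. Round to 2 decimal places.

N = 37; target position k = 10/100 · 37 = 3.7.
Cumulative frequencies: 3, 8, 35, 37.
Observation 3.7 falls in the class 200 – <250.
L = 200, CF = 3, f = 5, h = 50.
P10 = 200 + ((3.7 − 3)/5)·50 = 200 + 7 = 207.

207.00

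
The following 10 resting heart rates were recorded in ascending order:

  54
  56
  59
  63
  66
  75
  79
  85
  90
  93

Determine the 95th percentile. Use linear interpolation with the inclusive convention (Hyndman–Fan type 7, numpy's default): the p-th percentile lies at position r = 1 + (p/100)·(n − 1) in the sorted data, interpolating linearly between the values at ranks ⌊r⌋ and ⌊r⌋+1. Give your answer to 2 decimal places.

n = 10.
r = 1 + (95/100)·(10 − 1) = 1 + 8.55 = 9.55.
Rank 9 is 90 and rank 10 is 93.
Interpolate: 90 + 0.55·(93 − 90) = 90 + 0.55·3 = 91.65.

91.65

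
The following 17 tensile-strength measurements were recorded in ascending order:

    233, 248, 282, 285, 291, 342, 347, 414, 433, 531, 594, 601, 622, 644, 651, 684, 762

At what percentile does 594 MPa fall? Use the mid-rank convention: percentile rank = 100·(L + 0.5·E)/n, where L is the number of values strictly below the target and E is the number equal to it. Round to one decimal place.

61.8

Count below 594: L = 10; count equal: E = 1; n = 17.
Percentile rank = 100·(10 + 0.5·1)/17 = 100·10.5/17 = 61.76.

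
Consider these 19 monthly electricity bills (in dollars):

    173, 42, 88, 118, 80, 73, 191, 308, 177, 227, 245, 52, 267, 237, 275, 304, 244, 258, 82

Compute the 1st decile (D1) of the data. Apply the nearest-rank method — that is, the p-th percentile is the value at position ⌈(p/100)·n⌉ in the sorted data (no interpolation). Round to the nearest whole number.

52

Sorted: 42, 52, 73, 80, 82, 88, 118, 173, 177, 191, 227, 237, 244, 245, 258, 267, 275, 304, 308.
n = 19.
Position = ⌈10/100 · 19⌉ = ⌈1.9⌉ = 2.
The value at rank 2 is 52.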